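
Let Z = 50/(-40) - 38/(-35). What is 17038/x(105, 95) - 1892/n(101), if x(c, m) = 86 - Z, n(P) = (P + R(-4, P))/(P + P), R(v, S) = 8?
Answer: -4350285712/1314867 ≈ -3308.5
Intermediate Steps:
Z = -23/140 (Z = 50*(-1/40) - 38*(-1/35) = -5/4 + 38/35 = -23/140 ≈ -0.16429)
n(P) = (8 + P)/(2*P) (n(P) = (P + 8)/(P + P) = (8 + P)/((2*P)) = (8 + P)*(1/(2*P)) = (8 + P)/(2*P))
x(c, m) = 12063/140 (x(c, m) = 86 - 1*(-23/140) = 86 + 23/140 = 12063/140)
17038/x(105, 95) - 1892/n(101) = 17038/(12063/140) - 1892*202/(8 + 101) = 17038*(140/12063) - 1892/((½)*(1/101)*109) = 2385320/12063 - 1892/109/202 = 2385320/12063 - 1892*202/109 = 2385320/12063 - 382184/109 = -4350285712/1314867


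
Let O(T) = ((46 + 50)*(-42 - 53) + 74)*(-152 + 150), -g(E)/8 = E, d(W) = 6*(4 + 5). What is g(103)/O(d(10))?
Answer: -206/4523 ≈ -0.045545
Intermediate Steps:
d(W) = 54 (d(W) = 6*9 = 54)
g(E) = -8*E
O(T) = 18092 (O(T) = (96*(-95) + 74)*(-2) = (-9120 + 74)*(-2) = -9046*(-2) = 18092)
g(103)/O(d(10)) = -8*103/18092 = -824*1/18092 = -206/4523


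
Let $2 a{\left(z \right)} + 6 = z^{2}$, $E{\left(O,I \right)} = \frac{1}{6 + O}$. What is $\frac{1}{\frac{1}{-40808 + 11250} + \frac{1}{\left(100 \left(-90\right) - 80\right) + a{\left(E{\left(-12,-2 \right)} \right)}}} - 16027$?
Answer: $- \frac{63919727127}{2782151} \approx -22975.0$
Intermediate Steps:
$a{\left(z \right)} = -3 + \frac{z^{2}}{2}$
$\frac{1}{\frac{1}{-40808 + 11250} + \frac{1}{\left(100 \left(-90\right) - 80\right) + a{\left(E{\left(-12,-2 \right)} \right)}}} - 16027 = \frac{1}{\frac{1}{-40808 + 11250} + \frac{1}{\left(100 \left(-90\right) - 80\right) - \left(3 - \frac{\left(\frac{1}{6 - 12}\right)^{2}}{2}\right)}} - 16027 = \frac{1}{\frac{1}{-29558} + \frac{1}{\left(-9000 - 80\right) - \left(3 - \frac{\left(\frac{1}{-6}\right)^{2}}{2}\right)}} - 16027 = \frac{1}{- \frac{1}{29558} + \frac{1}{-9080 - \left(3 - \frac{\left(- \frac{1}{6}\right)^{2}}{2}\right)}} - 16027 = \frac{1}{- \frac{1}{29558} + \frac{1}{-9080 + \left(-3 + \frac{1}{2} \cdot \frac{1}{36}\right)}} - 16027 = \frac{1}{- \frac{1}{29558} + \frac{1}{-9080 + \left(-3 + \frac{1}{72}\right)}} - 16027 = \frac{1}{- \frac{1}{29558} + \frac{1}{-9080 - \frac{215}{72}}} - 16027 = \frac{1}{- \frac{1}{29558} + \frac{1}{- \frac{653975}{72}}} - 16027 = \frac{1}{- \frac{1}{29558} - \frac{72}{653975}} - 16027 = \frac{1}{- \frac{2782151}{19330193050}} - 16027 = - \frac{19330193050}{2782151} - 16027 = - \frac{63919727127}{2782151}$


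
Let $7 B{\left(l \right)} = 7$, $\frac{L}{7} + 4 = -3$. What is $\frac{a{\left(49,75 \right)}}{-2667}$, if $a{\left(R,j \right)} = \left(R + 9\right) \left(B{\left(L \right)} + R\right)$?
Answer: $- \frac{2900}{2667} \approx -1.0874$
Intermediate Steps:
$L = -49$ ($L = -28 + 7 \left(-3\right) = -28 - 21 = -49$)
$B{\left(l \right)} = 1$ ($B{\left(l \right)} = \frac{1}{7} \cdot 7 = 1$)
$a{\left(R,j \right)} = \left(1 + R\right) \left(9 + R\right)$ ($a{\left(R,j \right)} = \left(R + 9\right) \left(1 + R\right) = \left(9 + R\right) \left(1 + R\right) = \left(1 + R\right) \left(9 + R\right)$)
$\frac{a{\left(49,75 \right)}}{-2667} = \frac{9 + 49^{2} + 10 \cdot 49}{-2667} = \left(9 + 2401 + 490\right) \left(- \frac{1}{2667}\right) = 2900 \left(- \frac{1}{2667}\right) = - \frac{2900}{2667}$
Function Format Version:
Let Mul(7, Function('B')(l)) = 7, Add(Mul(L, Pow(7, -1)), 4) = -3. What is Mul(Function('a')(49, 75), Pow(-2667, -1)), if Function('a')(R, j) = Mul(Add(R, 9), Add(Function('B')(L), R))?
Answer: Rational(-2900, 2667) ≈ -1.0874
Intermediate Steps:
L = -49 (L = Add(-28, Mul(7, -3)) = Add(-28, -21) = -49)
Function('B')(l) = 1 (Function('B')(l) = Mul(Rational(1, 7), 7) = 1)
Function('a')(R, j) = Mul(Add(1, R), Add(9, R)) (Function('a')(R, j) = Mul(Add(R, 9), Add(1, R)) = Mul(Add(9, R), Add(1, R)) = Mul(Add(1, R), Add(9, R)))
Mul(Function('a')(49, 75), Pow(-2667, -1)) = Mul(Add(9, Pow(49, 2), Mul(10, 49)), Pow(-2667, -1)) = Mul(Add(9, 2401, 490), Rational(-1, 2667)) = Mul(2900, Rational(-1, 2667)) = Rational(-2900, 2667)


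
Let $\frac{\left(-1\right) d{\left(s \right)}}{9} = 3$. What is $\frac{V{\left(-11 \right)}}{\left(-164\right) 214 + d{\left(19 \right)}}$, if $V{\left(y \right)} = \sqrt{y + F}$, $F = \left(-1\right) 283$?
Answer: $- \frac{7 i \sqrt{6}}{35123} \approx - 0.00048818 i$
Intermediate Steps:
$d{\left(s \right)} = -27$ ($d{\left(s \right)} = \left(-9\right) 3 = -27$)
$F = -283$
$V{\left(y \right)} = \sqrt{-283 + y}$ ($V{\left(y \right)} = \sqrt{y - 283} = \sqrt{-283 + y}$)
$\frac{V{\left(-11 \right)}}{\left(-164\right) 214 + d{\left(19 \right)}} = \frac{\sqrt{-283 - 11}}{\left(-164\right) 214 - 27} = \frac{\sqrt{-294}}{-35096 - 27} = \frac{7 i \sqrt{6}}{-35123} = 7 i \sqrt{6} \left(- \frac{1}{35123}\right) = - \frac{7 i \sqrt{6}}{35123}$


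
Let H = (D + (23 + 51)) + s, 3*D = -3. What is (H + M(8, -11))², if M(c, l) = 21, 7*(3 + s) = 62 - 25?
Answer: 454276/49 ≈ 9270.9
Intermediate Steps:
D = -1 (D = (⅓)*(-3) = -1)
s = 16/7 (s = -3 + (62 - 25)/7 = -3 + (⅐)*37 = -3 + 37/7 = 16/7 ≈ 2.2857)
H = 527/7 (H = (-1 + (23 + 51)) + 16/7 = (-1 + 74) + 16/7 = 73 + 16/7 = 527/7 ≈ 75.286)
(H + M(8, -11))² = (527/7 + 21)² = (674/7)² = 454276/49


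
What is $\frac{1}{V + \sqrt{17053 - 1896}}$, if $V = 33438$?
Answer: $\frac{33438}{1118084687} - \frac{\sqrt{15157}}{1118084687} \approx 2.9796 \cdot 10^{-5}$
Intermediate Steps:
$\frac{1}{V + \sqrt{17053 - 1896}} = \frac{1}{33438 + \sqrt{17053 - 1896}} = \frac{1}{33438 + \sqrt{15157}}$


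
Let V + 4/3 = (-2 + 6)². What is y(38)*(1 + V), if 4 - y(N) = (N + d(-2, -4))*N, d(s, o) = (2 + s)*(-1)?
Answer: -22560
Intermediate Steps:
d(s, o) = -2 - s
y(N) = 4 - N² (y(N) = 4 - (N + (-2 - 1*(-2)))*N = 4 - (N + (-2 + 2))*N = 4 - (N + 0)*N = 4 - N*N = 4 - N²)
V = 44/3 (V = -4/3 + (-2 + 6)² = -4/3 + 4² = -4/3 + 16 = 44/3 ≈ 14.667)
y(38)*(1 + V) = (4 - 1*38²)*(1 + 44/3) = (4 - 1*1444)*(47/3) = (4 - 1444)*(47/3) = -1440*47/3 = -22560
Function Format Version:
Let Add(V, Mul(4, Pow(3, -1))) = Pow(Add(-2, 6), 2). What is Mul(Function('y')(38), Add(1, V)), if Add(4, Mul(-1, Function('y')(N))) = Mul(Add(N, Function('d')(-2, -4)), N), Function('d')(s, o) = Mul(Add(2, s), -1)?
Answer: -22560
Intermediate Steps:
Function('d')(s, o) = Add(-2, Mul(-1, s))
Function('y')(N) = Add(4, Mul(-1, Pow(N, 2))) (Function('y')(N) = Add(4, Mul(-1, Mul(Add(N, Add(-2, Mul(-1, -2))), N))) = Add(4, Mul(-1, Mul(Add(N, Add(-2, 2)), N))) = Add(4, Mul(-1, Mul(Add(N, 0), N))) = Add(4, Mul(-1, Mul(N, N))) = Add(4, Mul(-1, Pow(N, 2))))
V = Rational(44, 3) (V = Add(Rational(-4, 3), Pow(Add(-2, 6), 2)) = Add(Rational(-4, 3), Pow(4, 2)) = Add(Rational(-4, 3), 16) = Rational(44, 3) ≈ 14.667)
Mul(Function('y')(38), Add(1, V)) = Mul(Add(4, Mul(-1, Pow(38, 2))), Add(1, Rational(44, 3))) = Mul(Add(4, Mul(-1, 1444)), Rational(47, 3)) = Mul(Add(4, -1444), Rational(47, 3)) = Mul(-1440, Rational(47, 3)) = -22560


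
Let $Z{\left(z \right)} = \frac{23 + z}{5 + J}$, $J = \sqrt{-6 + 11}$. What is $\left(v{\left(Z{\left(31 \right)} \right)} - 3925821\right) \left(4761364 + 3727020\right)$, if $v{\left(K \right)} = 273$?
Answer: $-33321558834432$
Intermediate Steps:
$J = \sqrt{5} \approx 2.2361$
$Z{\left(z \right)} = \frac{23 + z}{5 + \sqrt{5}}$
$\left(v{\left(Z{\left(31 \right)} \right)} - 3925821\right) \left(4761364 + 3727020\right) = \left(273 - 3925821\right) \left(4761364 + 3727020\right) = \left(-3925548\right) 8488384 = -33321558834432$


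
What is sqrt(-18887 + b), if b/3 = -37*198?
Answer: I*sqrt(40865) ≈ 202.15*I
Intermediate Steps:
b = -21978 (b = 3*(-37*198) = 3*(-7326) = -21978)
sqrt(-18887 + b) = sqrt(-18887 - 21978) = sqrt(-40865) = I*sqrt(40865)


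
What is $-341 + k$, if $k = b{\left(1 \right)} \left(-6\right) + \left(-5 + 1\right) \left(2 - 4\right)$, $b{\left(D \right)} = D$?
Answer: $-339$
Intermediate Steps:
$k = 2$ ($k = 1 \left(-6\right) + \left(-5 + 1\right) \left(2 - 4\right) = -6 - -8 = -6 + 8 = 2$)
$-341 + k = -341 + 2 = -339$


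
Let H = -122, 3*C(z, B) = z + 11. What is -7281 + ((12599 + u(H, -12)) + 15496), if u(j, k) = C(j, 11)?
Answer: 20777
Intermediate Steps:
C(z, B) = 11/3 + z/3 (C(z, B) = (z + 11)/3 = (11 + z)/3 = 11/3 + z/3)
u(j, k) = 11/3 + j/3
-7281 + ((12599 + u(H, -12)) + 15496) = -7281 + ((12599 + (11/3 + (1/3)*(-122))) + 15496) = -7281 + ((12599 + (11/3 - 122/3)) + 15496) = -7281 + ((12599 - 37) + 15496) = -7281 + (12562 + 15496) = -7281 + 28058 = 20777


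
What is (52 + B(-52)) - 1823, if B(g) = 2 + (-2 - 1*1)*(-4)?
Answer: -1757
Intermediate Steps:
B(g) = 14 (B(g) = 2 + (-2 - 1)*(-4) = 2 - 3*(-4) = 2 + 12 = 14)
(52 + B(-52)) - 1823 = (52 + 14) - 1823 = 66 - 1823 = -1757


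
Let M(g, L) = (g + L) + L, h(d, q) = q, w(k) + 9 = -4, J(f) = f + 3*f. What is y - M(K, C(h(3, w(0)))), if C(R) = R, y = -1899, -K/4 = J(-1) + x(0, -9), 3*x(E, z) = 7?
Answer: -5639/3 ≈ -1879.7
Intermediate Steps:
x(E, z) = 7/3 (x(E, z) = (1/3)*7 = 7/3)
J(f) = 4*f
w(k) = -13 (w(k) = -9 - 4 = -13)
K = 20/3 (K = -4*(4*(-1) + 7/3) = -4*(-4 + 7/3) = -4*(-5/3) = 20/3 ≈ 6.6667)
M(g, L) = g + 2*L (M(g, L) = (L + g) + L = g + 2*L)
y - M(K, C(h(3, w(0)))) = -1899 - (20/3 + 2*(-13)) = -1899 - (20/3 - 26) = -1899 - 1*(-58/3) = -1899 + 58/3 = -5639/3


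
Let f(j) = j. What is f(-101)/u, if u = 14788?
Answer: -101/14788 ≈ -0.0068299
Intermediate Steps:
f(-101)/u = -101/14788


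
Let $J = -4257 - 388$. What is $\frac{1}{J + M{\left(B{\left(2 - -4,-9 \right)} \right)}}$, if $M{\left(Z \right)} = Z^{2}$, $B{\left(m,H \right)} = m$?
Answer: $- \frac{1}{4609} \approx -0.00021697$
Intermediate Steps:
$J = -4645$
$\frac{1}{J + M{\left(B{\left(2 - -4,-9 \right)} \right)}} = \frac{1}{-4645 + \left(2 - -4\right)^{2}} = \frac{1}{-4645 + \left(2 + 4\right)^{2}} = \frac{1}{-4645 + 6^{2}} = \frac{1}{-4645 + 36} = \frac{1}{-4609} = - \frac{1}{4609}$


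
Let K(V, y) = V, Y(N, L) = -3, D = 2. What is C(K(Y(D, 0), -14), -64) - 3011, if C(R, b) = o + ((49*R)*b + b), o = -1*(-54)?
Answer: 6387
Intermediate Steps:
o = 54
C(R, b) = 54 + b + 49*R*b (C(R, b) = 54 + ((49*R)*b + b) = 54 + (49*R*b + b) = 54 + (b + 49*R*b) = 54 + b + 49*R*b)
C(K(Y(D, 0), -14), -64) - 3011 = (54 - 64 + 49*(-3)*(-64)) - 3011 = (54 - 64 + 9408) - 3011 = 9398 - 3011 = 6387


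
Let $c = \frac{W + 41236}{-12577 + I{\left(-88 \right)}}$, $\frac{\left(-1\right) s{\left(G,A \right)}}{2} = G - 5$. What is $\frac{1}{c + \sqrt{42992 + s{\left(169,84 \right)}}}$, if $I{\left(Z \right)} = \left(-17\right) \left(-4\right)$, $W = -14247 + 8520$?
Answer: $\frac{444182081}{6674591966703} + \frac{312950162 \sqrt{10666}}{6674591966703} \approx 0.0049088$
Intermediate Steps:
$s{\left(G,A \right)} = 10 - 2 G$ ($s{\left(G,A \right)} = - 2 \left(G - 5\right) = - 2 \left(-5 + G\right) = 10 - 2 G$)
$W = -5727$
$I{\left(Z \right)} = 68$
$c = - \frac{35509}{12509}$ ($c = \frac{-5727 + 41236}{-12577 + 68} = \frac{35509}{-12509} = 35509 \left(- \frac{1}{12509}\right) = - \frac{35509}{12509} \approx -2.8387$)
$\frac{1}{c + \sqrt{42992 + s{\left(169,84 \right)}}} = \frac{1}{- \frac{35509}{12509} + \sqrt{42992 + \left(10 - 338\right)}} = \frac{1}{- \frac{35509}{12509} + \sqrt{42992 - 328}} = \frac{1}{- \frac{35509}{12509} + \sqrt{42664}} = \frac{1}{- \frac{35509}{12509} + 2 \sqrt{10666}}$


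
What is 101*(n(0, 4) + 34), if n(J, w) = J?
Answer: 3434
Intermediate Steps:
101*(n(0, 4) + 34) = 101*(0 + 34) = 101*34 = 3434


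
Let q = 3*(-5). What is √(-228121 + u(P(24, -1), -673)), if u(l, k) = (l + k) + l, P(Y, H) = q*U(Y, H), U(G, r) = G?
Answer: I*√229514 ≈ 479.08*I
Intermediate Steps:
q = -15
P(Y, H) = -15*Y
u(l, k) = k + 2*l (u(l, k) = (k + l) + l = k + 2*l)
√(-228121 + u(P(24, -1), -673)) = √(-228121 + (-673 + 2*(-15*24))) = √(-228121 + (-673 + 2*(-360))) = √(-228121 + (-673 - 720)) = √(-228121 - 1393) = √(-229514) = I*√229514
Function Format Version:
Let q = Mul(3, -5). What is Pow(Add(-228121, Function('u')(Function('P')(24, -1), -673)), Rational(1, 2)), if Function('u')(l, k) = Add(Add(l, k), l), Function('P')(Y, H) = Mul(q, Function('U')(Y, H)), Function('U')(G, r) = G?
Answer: Mul(I, Pow(229514, Rational(1, 2))) ≈ Mul(479.08, I)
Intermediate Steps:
q = -15
Function('P')(Y, H) = Mul(-15, Y)
Function('u')(l, k) = Add(k, Mul(2, l)) (Function('u')(l, k) = Add(Add(k, l), l) = Add(k, Mul(2, l)))
Pow(Add(-228121, Function('u')(Function('P')(24, -1), -673)), Rational(1, 2)) = Pow(Add(-228121, Add(-673, Mul(2, Mul(-15, 24)))), Rational(1, 2)) = Pow(Add(-228121, Add(-673, Mul(2, -360))), Rational(1, 2)) = Pow(Add(-228121, Add(-673, -720)), Rational(1, 2)) = Pow(Add(-228121, -1393), Rational(1, 2)) = Pow(-229514, Rational(1, 2)) = Mul(I, Pow(229514, Rational(1, 2)))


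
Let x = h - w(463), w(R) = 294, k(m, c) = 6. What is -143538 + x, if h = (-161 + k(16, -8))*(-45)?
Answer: -136857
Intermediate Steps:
h = 6975 (h = (-161 + 6)*(-45) = -155*(-45) = 6975)
x = 6681 (x = 6975 - 1*294 = 6975 - 294 = 6681)
-143538 + x = -143538 + 6681 = -136857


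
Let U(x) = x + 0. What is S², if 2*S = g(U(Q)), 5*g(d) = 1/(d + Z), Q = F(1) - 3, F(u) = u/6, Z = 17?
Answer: 9/180625 ≈ 4.9827e-5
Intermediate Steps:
F(u) = u/6 (F(u) = u*(⅙) = u/6)
Q = -17/6 (Q = (⅙)*1 - 3 = ⅙ - 3 = -17/6 ≈ -2.8333)
U(x) = x
g(d) = 1/(5*(17 + d)) (g(d) = 1/(5*(d + 17)) = 1/(5*(17 + d)))
S = 3/425 (S = (1/(5*(17 - 17/6)))/2 = (1/(5*(85/6)))/2 = ((⅕)*(6/85))/2 = (½)*(6/425) = 3/425 ≈ 0.0070588)
S² = (3/425)² = 9/180625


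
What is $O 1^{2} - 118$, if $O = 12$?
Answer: $-106$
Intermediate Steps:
$O 1^{2} - 118 = 12 \cdot 1^{2} - 118 = 12 \cdot 1 - 118 = 12 - 118 = -106$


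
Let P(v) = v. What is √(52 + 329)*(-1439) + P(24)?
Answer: 24 - 1439*√381 ≈ -28064.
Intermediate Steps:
√(52 + 329)*(-1439) + P(24) = √(52 + 329)*(-1439) + 24 = √381*(-1439) + 24 = -1439*√381 + 24 = 24 - 1439*√381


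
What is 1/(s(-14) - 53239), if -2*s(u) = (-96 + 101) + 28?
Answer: -2/106511 ≈ -1.8777e-5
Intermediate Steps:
s(u) = -33/2 (s(u) = -((-96 + 101) + 28)/2 = -(5 + 28)/2 = -½*33 = -33/2)
1/(s(-14) - 53239) = 1/(-33/2 - 53239) = 1/(-106511/2) = -2/106511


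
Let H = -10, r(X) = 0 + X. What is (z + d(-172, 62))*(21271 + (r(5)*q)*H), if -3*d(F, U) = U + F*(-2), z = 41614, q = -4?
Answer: 890588452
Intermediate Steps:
r(X) = X
d(F, U) = -U/3 + 2*F/3 (d(F, U) = -(U + F*(-2))/3 = -(U - 2*F)/3 = -U/3 + 2*F/3)
(z + d(-172, 62))*(21271 + (r(5)*q)*H) = (41614 + (-⅓*62 + (⅔)*(-172)))*(21271 + (5*(-4))*(-10)) = (41614 + (-62/3 - 344/3))*(21271 - 20*(-10)) = (41614 - 406/3)*(21271 + 200) = (124436/3)*21471 = 890588452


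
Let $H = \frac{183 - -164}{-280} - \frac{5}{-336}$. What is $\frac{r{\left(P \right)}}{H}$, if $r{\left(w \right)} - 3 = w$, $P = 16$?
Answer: $- \frac{31920}{2057} \approx -15.518$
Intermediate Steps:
$H = - \frac{2057}{1680}$ ($H = \left(183 + 164\right) \left(- \frac{1}{280}\right) - - \frac{5}{336} = 347 \left(- \frac{1}{280}\right) + \frac{5}{336} = - \frac{347}{280} + \frac{5}{336} = - \frac{2057}{1680} \approx -1.2244$)
$r{\left(w \right)} = 3 + w$
$\frac{r{\left(P \right)}}{H} = \frac{3 + 16}{- \frac{2057}{1680}} = 19 \left(- \frac{1680}{2057}\right) = - \frac{31920}{2057}$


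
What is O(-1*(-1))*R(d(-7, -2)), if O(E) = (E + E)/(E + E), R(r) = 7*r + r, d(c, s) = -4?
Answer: -32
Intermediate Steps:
R(r) = 8*r
O(E) = 1 (O(E) = (2*E)/((2*E)) = (2*E)*(1/(2*E)) = 1)
O(-1*(-1))*R(d(-7, -2)) = 1*(8*(-4)) = 1*(-32) = -32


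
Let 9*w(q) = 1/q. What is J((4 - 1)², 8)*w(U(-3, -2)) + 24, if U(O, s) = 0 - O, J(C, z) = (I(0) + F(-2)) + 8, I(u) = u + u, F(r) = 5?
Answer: 661/27 ≈ 24.481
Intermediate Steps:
I(u) = 2*u
J(C, z) = 13 (J(C, z) = (2*0 + 5) + 8 = (0 + 5) + 8 = 5 + 8 = 13)
U(O, s) = -O
w(q) = 1/(9*q)
J((4 - 1)², 8)*w(U(-3, -2)) + 24 = 13*(1/(9*((-1*(-3))))) + 24 = 13*((⅑)/3) + 24 = 13*((⅑)*(⅓)) + 24 = 13*(1/27) + 24 = 13/27 + 24 = 661/27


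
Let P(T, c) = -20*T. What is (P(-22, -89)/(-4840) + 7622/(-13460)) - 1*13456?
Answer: -996196331/74030 ≈ -13457.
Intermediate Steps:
(P(-22, -89)/(-4840) + 7622/(-13460)) - 1*13456 = (-20*(-22)/(-4840) + 7622/(-13460)) - 1*13456 = (440*(-1/4840) + 7622*(-1/13460)) - 13456 = (-1/11 - 3811/6730) - 13456 = -48651/74030 - 13456 = -996196331/74030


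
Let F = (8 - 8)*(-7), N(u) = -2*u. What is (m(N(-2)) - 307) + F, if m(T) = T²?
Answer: -291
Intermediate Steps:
F = 0 (F = 0*(-7) = 0)
(m(N(-2)) - 307) + F = ((-2*(-2))² - 307) + 0 = (4² - 307) + 0 = (16 - 307) + 0 = -291 + 0 = -291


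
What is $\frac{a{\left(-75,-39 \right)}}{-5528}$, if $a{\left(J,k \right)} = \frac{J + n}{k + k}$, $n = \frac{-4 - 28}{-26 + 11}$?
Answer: $- \frac{1093}{6467760} \approx -0.00016899$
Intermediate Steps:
$n = \frac{32}{15}$ ($n = - \frac{32}{-15} = \left(-32\right) \left(- \frac{1}{15}\right) = \frac{32}{15} \approx 2.1333$)
$a{\left(J,k \right)} = \frac{\frac{32}{15} + J}{2 k}$ ($a{\left(J,k \right)} = \frac{J + \frac{32}{15}}{k + k} = \frac{\frac{32}{15} + J}{2 k}$)
$\frac{a{\left(-75,-39 \right)}}{-5528} = \frac{\frac{1}{30} \frac{1}{-39} \left(32 + 15 \left(-75\right)\right)}{-5528} = \frac{1}{30} \left(- \frac{1}{39}\right) \left(32 - 1125\right) \left(- \frac{1}{5528}\right) = \frac{1}{30} \left(- \frac{1}{39}\right) \left(-1093\right) \left(- \frac{1}{5528}\right) = \frac{1093}{1170} \left(- \frac{1}{5528}\right) = - \frac{1093}{6467760}$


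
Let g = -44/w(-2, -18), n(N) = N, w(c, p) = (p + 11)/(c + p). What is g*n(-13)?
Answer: 11440/7 ≈ 1634.3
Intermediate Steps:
w(c, p) = (11 + p)/(c + p)
g = -880/7 (g = -44*(-2 - 18)/(11 - 18) = -44/(-7/(-20)) = -44/((-1/20*(-7))) = -44/7/20 = -44*20/7 = -880/7 ≈ -125.71)
g*n(-13) = -880/7*(-13) = 11440/7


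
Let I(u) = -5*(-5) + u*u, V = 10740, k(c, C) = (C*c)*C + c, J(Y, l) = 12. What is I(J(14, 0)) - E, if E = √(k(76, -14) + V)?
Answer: 169 - 4*√1607 ≈ 8.6504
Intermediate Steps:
k(c, C) = c + c*C² (k(c, C) = c*C² + c = c + c*C²)
I(u) = 25 + u²
E = 4*√1607 (E = √(76*(1 + (-14)²) + 10740) = √(76*(1 + 196) + 10740) = √(76*197 + 10740) = √(14972 + 10740) = √25712 = 4*√1607 ≈ 160.35)
I(J(14, 0)) - E = (25 + 12²) - 4*√1607 = (25 + 144) - 4*√1607 = 169 - 4*√1607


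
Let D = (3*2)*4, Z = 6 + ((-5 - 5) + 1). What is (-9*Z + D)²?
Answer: 2601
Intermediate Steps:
Z = -3 (Z = 6 + (-10 + 1) = 6 - 9 = -3)
D = 24 (D = 6*4 = 24)
(-9*Z + D)² = (-9*(-3) + 24)² = (27 + 24)² = 51² = 2601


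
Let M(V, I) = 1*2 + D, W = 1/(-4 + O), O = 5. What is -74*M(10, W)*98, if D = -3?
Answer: 7252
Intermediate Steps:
W = 1 (W = 1/(-4 + 5) = 1/1 = 1)
M(V, I) = -1 (M(V, I) = 1*2 - 3 = 2 - 3 = -1)
-74*M(10, W)*98 = -74*(-1)*98 = 74*98 = 7252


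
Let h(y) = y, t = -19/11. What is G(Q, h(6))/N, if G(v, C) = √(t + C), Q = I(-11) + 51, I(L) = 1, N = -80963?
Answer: -√517/890593 ≈ -2.5531e-5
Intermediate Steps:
t = -19/11 (t = -19*1/11 = -19/11 ≈ -1.7273)
Q = 52 (Q = 1 + 51 = 52)
G(v, C) = √(-19/11 + C)
G(Q, h(6))/N = (√(-209 + 121*6)/11)/(-80963) = (√(-209 + 726)/11)*(-1/80963) = (√517/11)*(-1/80963) = -√517/890593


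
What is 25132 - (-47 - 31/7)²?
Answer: 1101868/49 ≈ 22487.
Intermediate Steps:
25132 - (-47 - 31/7)² = 25132 - (-360/7)² = 25132 - 1*129600/49 = 25132 - 129600/49 = 1101868/49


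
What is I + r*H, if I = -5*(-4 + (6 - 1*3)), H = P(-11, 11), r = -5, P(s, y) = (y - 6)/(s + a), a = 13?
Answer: -15/2 ≈ -7.5000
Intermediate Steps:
P(s, y) = (-6 + y)/(13 + s) (P(s, y) = (y - 6)/(s + 13) = (-6 + y)/(13 + s))
H = 5/2 (H = (-6 + 11)/(13 - 11) = 5/2 ≈ 2.5000)
I = 5 (I = -5*(-4 + (6 - 3)) = -5*(-4 + 3) = -5*(-1) = 5)
I + r*H = 5 - 5*5/2 = 5 - 25/2 = -15/2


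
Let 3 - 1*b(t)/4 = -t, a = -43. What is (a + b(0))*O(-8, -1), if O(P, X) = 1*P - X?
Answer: 217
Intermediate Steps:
O(P, X) = P - X
b(t) = 12 + 4*t (b(t) = 12 - (-4)*t = 12 + 4*t)
(a + b(0))*O(-8, -1) = (-43 + (12 + 4*0))*(-8 - 1*(-1)) = (-43 + (12 + 0))*(-8 + 1) = (-43 + 12)*(-7) = -31*(-7) = 217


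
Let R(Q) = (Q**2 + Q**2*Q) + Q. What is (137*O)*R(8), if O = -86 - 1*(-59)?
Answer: -2160216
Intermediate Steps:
O = -27 (O = -86 + 59 = -27)
R(Q) = Q + Q**2 + Q**3 (R(Q) = (Q**2 + Q**3) + Q = Q + Q**2 + Q**3)
(137*O)*R(8) = (137*(-27))*(8*(1 + 8 + 8**2)) = -29592*(1 + 8 + 64) = -29592*73 = -3699*584 = -2160216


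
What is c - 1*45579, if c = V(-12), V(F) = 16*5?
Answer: -45499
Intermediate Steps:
V(F) = 80
c = 80
c - 1*45579 = 80 - 1*45579 = 80 - 45579 = -45499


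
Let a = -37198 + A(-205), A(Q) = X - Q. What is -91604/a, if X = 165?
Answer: 22901/9207 ≈ 2.4873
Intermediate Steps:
A(Q) = 165 - Q
a = -36828 (a = -37198 + (165 - 1*(-205)) = -37198 + (165 + 205) = -37198 + 370 = -36828)
-91604/a = -91604/(-36828) = -91604*(-1/36828) = 22901/9207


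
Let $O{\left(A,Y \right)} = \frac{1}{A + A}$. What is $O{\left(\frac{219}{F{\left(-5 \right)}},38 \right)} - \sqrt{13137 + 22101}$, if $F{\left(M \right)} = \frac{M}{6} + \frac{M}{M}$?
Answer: $\frac{1}{2628} - \sqrt{35238} \approx -187.72$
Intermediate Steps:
$F{\left(M \right)} = 1 + \frac{M}{6}$ ($F{\left(M \right)} = M \frac{1}{6} + 1 = \frac{M}{6} + 1 = 1 + \frac{M}{6}$)
$O{\left(A,Y \right)} = \frac{1}{2 A}$
$O{\left(\frac{219}{F{\left(-5 \right)}},38 \right)} - \sqrt{13137 + 22101} = \frac{1}{2 \frac{219}{1 + \frac{1}{6} \left(-5\right)}} - \sqrt{13137 + 22101} = \frac{1}{2 \frac{219}{1 - \frac{5}{6}}} - \sqrt{35238} = \frac{1}{2 \cdot 219 \frac{1}{\frac{1}{6}}} - \sqrt{35238} = \frac{1}{2 \cdot 219 \cdot 6} - \sqrt{35238} = \frac{1}{2 \cdot 1314} - \sqrt{35238} = \frac{1}{2} \cdot \frac{1}{1314} - \sqrt{35238} = \frac{1}{2628} - \sqrt{35238}$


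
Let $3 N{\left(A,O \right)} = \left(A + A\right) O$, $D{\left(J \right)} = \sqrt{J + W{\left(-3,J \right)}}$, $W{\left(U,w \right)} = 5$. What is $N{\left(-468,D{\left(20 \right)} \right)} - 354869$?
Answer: $-356429$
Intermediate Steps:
$D{\left(J \right)} = \sqrt{5 + J}$ ($D{\left(J \right)} = \sqrt{J + 5} = \sqrt{5 + J}$)
$N{\left(A,O \right)} = \frac{2 A O}{3}$ ($N{\left(A,O \right)} = \frac{\left(A + A\right) O}{3} = \frac{2 A O}{3}$)
$N{\left(-468,D{\left(20 \right)} \right)} - 354869 = \frac{2}{3} \left(-468\right) \sqrt{5 + 20} - 354869 = \frac{2}{3} \left(-468\right) \sqrt{25} - 354869 = \frac{2}{3} \left(-468\right) 5 - 354869 = -1560 - 354869 = -356429$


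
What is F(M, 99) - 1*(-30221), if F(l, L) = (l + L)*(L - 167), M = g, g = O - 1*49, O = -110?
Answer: 34301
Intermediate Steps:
g = -159 (g = -110 - 1*49 = -110 - 49 = -159)
M = -159
F(l, L) = (-167 + L)*(L + l) (F(l, L) = (L + l)*(-167 + L) = (-167 + L)*(L + l))
F(M, 99) - 1*(-30221) = (99² - 167*99 - 167*(-159) + 99*(-159)) - 1*(-30221) = (9801 - 16533 + 26553 - 15741) + 30221 = 4080 + 30221 = 34301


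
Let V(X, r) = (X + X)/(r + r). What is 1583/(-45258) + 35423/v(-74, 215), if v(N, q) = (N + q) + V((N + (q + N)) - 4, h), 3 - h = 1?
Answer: 356200237/1734890 ≈ 205.32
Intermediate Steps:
h = 2 (h = 3 - 1*1 = 3 - 1 = 2)
V(X, r) = X/r (V(X, r) = (2*X)/((2*r)) = (2*X)*(1/(2*r)) = X/r)
v(N, q) = -2 + 2*N + 3*q/2 (v(N, q) = (N + q) + ((N + (q + N)) - 4)/2 = (N + q) + ((N + (N + q)) - 4)*(1/2) = (N + q) + ((q + 2*N) - 4)*(1/2) = (N + q) + (-4 + q + 2*N)*(1/2) = (N + q) + (-2 + N + q/2) = -2 + 2*N + 3*q/2)
1583/(-45258) + 35423/v(-74, 215) = 1583/(-45258) + 35423/(-2 + 2*(-74) + (3/2)*215) = 1583*(-1/45258) + 35423/(-2 - 148 + 645/2) = -1583/45258 + 35423/(345/2) = -1583/45258 + 35423*(2/345) = -1583/45258 + 70846/345 = 356200237/1734890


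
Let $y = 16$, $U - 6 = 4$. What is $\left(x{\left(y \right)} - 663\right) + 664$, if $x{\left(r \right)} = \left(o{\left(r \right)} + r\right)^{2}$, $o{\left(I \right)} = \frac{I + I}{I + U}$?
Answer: $\frac{50345}{169} \approx 297.9$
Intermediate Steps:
$U = 10$ ($U = 6 + 4 = 10$)
$o{\left(I \right)} = \frac{2 I}{10 + I}$ ($o{\left(I \right)} = \frac{I + I}{I + 10} = \frac{2 I}{10 + I}$)
$x{\left(r \right)} = \left(r + \frac{2 r}{10 + r}\right)^{2}$ ($x{\left(r \right)} = \left(\frac{2 r}{10 + r} + r\right)^{2} = \left(r + \frac{2 r}{10 + r}\right)^{2}$)
$\left(x{\left(y \right)} - 663\right) + 664 = \left(\frac{16^{2} \left(12 + 16\right)^{2}}{\left(10 + 16\right)^{2}} - 663\right) + 664 = \left(\frac{256 \cdot 28^{2}}{676} - 663\right) + 664 = \left(256 \cdot \frac{1}{676} \cdot 784 - 663\right) + 664 = \left(\frac{50176}{169} - 663\right) + 664 = - \frac{61871}{169} + 664 = \frac{50345}{169}$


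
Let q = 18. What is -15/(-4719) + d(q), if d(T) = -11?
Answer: -17298/1573 ≈ -10.997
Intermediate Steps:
-15/(-4719) + d(q) = -15/(-4719) - 11 = -15*(-1/4719) - 11 = 5/1573 - 11 = -17298/1573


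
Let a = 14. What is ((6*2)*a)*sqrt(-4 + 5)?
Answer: 168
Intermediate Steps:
((6*2)*a)*sqrt(-4 + 5) = ((6*2)*14)*sqrt(-4 + 5) = (12*14)*sqrt(1) = 168*1 = 168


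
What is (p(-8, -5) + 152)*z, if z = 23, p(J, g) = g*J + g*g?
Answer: 4991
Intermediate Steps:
p(J, g) = g² + J*g (p(J, g) = J*g + g² = g² + J*g)
(p(-8, -5) + 152)*z = (-5*(-8 - 5) + 152)*23 = (-5*(-13) + 152)*23 = (65 + 152)*23 = 217*23 = 4991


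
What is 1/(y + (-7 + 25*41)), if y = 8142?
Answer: 1/9160 ≈ 0.00010917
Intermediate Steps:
1/(y + (-7 + 25*41)) = 1/(8142 + (-7 + 25*41)) = 1/(8142 + (-7 + 1025)) = 1/(8142 + 1018) = 1/9160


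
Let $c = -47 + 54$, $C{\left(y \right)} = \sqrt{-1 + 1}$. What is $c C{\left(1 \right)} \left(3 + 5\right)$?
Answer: $0$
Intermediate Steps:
$C{\left(y \right)} = 0$ ($C{\left(y \right)} = \sqrt{0} = 0$)
$c = 7$
$c C{\left(1 \right)} \left(3 + 5\right) = 7 \cdot 0 \left(3 + 5\right) = 7 \cdot 0 \cdot 8 = 7 \cdot 0 = 0$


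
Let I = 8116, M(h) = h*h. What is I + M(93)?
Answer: 16765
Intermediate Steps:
M(h) = h**2
I + M(93) = 8116 + 93**2 = 8116 + 8649 = 16765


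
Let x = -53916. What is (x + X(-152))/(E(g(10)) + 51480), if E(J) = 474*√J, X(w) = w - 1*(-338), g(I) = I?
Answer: -7683390/7355399 + 141489*√10/14710798 ≈ -1.0142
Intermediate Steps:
X(w) = 338 + w (X(w) = w + 338 = 338 + w)
(x + X(-152))/(E(g(10)) + 51480) = (-53916 + (338 - 152))/(474*√10 + 51480) = (-53916 + 186)/(51480 + 474*√10) = -53730/(51480 + 474*√10)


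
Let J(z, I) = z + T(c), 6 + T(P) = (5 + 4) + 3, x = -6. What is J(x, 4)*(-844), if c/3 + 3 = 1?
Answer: 0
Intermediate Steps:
c = -6 (c = -9 + 3*1 = -9 + 3 = -6)
T(P) = 6 (T(P) = -6 + ((5 + 4) + 3) = -6 + (9 + 3) = -6 + 12 = 6)
J(z, I) = 6 + z (J(z, I) = z + 6 = 6 + z)
J(x, 4)*(-844) = (6 - 6)*(-844) = 0*(-844) = 0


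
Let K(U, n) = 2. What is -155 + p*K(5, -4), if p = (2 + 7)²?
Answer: 7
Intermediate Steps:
p = 81 (p = 9² = 81)
-155 + p*K(5, -4) = -155 + 81*2 = -155 + 162 = 7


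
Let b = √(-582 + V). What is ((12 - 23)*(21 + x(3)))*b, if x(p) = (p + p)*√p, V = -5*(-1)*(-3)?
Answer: I*√597*(-231 - 66*√3) ≈ -8437.3*I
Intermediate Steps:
V = -15 (V = 5*(-3) = -15)
x(p) = 2*p^(3/2) (x(p) = (2*p)*√p = 2*p^(3/2))
b = I*√597 (b = √(-582 - 15) = √(-597) = I*√597 ≈ 24.434*I)
((12 - 23)*(21 + x(3)))*b = ((12 - 23)*(21 + 2*3^(3/2)))*(I*√597) = (-11*(21 + 2*(3*√3)))*(I*√597) = (-11*(21 + 6*√3))*(I*√597) = (-231 - 66*√3)*(I*√597) = I*√597*(-231 - 66*√3)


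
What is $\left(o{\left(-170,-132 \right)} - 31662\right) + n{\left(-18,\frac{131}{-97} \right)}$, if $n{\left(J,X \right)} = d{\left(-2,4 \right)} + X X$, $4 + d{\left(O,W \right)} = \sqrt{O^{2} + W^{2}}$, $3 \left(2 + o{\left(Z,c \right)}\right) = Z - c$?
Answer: $- \frac{894198695}{28227} + 2 \sqrt{5} \approx -31674.0$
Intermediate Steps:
$o{\left(Z,c \right)} = -2 - \frac{c}{3} + \frac{Z}{3}$ ($o{\left(Z,c \right)} = -2 + \frac{Z - c}{3} = -2 + \left(- \frac{c}{3} + \frac{Z}{3}\right) = -2 - \frac{c}{3} + \frac{Z}{3}$)
$d{\left(O,W \right)} = -4 + \sqrt{O^{2} + W^{2}}$
$n{\left(J,X \right)} = -4 + X^{2} + 2 \sqrt{5}$ ($n{\left(J,X \right)} = \left(-4 + \sqrt{\left(-2\right)^{2} + 4^{2}}\right) + X X = \left(-4 + \sqrt{4 + 16}\right) + X^{2} = \left(-4 + \sqrt{20}\right) + X^{2} = \left(-4 + 2 \sqrt{5}\right) + X^{2} = -4 + X^{2} + 2 \sqrt{5}$)
$\left(o{\left(-170,-132 \right)} - 31662\right) + n{\left(-18,\frac{131}{-97} \right)} = \left(\left(-2 - -44 + \frac{1}{3} \left(-170\right)\right) - 31662\right) + \left(-4 + \left(\frac{131}{-97}\right)^{2} + 2 \sqrt{5}\right) = \left(\left(-2 + 44 - \frac{170}{3}\right) - 31662\right) + \left(-4 + \left(131 \left(- \frac{1}{97}\right)\right)^{2} + 2 \sqrt{5}\right) = \left(- \frac{44}{3} - 31662\right) + \left(-4 + \left(- \frac{131}{97}\right)^{2} + 2 \sqrt{5}\right) = - \frac{95030}{3} + \left(-4 + \frac{17161}{9409} + 2 \sqrt{5}\right) = - \frac{95030}{3} - \left(\frac{20475}{9409} - 2 \sqrt{5}\right) = - \frac{894198695}{28227} + 2 \sqrt{5}$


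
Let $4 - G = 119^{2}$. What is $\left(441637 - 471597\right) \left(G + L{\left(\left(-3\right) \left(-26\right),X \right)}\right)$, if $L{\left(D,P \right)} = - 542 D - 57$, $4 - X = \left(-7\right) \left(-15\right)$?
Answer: $1692440400$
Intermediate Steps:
$X = -101$ ($X = 4 - \left(-7\right) \left(-15\right) = 4 - 105 = -101$)
$G = -14157$ ($G = 4 - 119^{2} = 4 - 14161 = -14157$)
$L{\left(D,P \right)} = -57 - 542 D$
$\left(441637 - 471597\right) \left(G + L{\left(\left(-3\right) \left(-26\right),X \right)}\right) = \left(441637 - 471597\right) \left(-14157 - \left(57 + 542 \left(\left(-3\right) \left(-26\right)\right)\right)\right) = - 29960 \left(-14157 - 42333\right) = \left(-29960\right) \left(-56490\right) = 1692440400$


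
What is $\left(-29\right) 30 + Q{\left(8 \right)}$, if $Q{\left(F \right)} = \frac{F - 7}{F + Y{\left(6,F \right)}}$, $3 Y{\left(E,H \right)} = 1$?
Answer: $- \frac{21747}{25} \approx -869.88$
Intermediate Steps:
$Y{\left(E,H \right)} = \frac{1}{3}$ ($Y{\left(E,H \right)} = \frac{1}{3} \cdot 1 = \frac{1}{3}$)
$Q{\left(F \right)} = \frac{-7 + F}{\frac{1}{3} + F}$ ($Q{\left(F \right)} = \frac{F - 7}{F + \frac{1}{3}} = \frac{-7 + F}{\frac{1}{3} + F}$)
$\left(-29\right) 30 + Q{\left(8 \right)} = \left(-29\right) 30 + \frac{3 \left(-7 + 8\right)}{1 + 3 \cdot 8} = -870 + 3 \frac{1}{1 + 24} \cdot 1 = -870 + 3 \cdot \frac{1}{25} \cdot 1 = -870 + \frac{3}{25} = - \frac{21747}{25}$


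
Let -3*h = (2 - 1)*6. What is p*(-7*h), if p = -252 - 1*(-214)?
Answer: -532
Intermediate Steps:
h = -2 (h = -(2 - 1)*6/3 = -6/3 = -⅓*6 = -2)
p = -38 (p = -252 + 214 = -38)
p*(-7*h) = -(-266)*(-2) = -38*14 = -532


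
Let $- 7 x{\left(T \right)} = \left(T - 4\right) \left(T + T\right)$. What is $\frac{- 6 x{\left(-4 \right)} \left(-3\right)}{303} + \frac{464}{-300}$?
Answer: $- \frac{110812}{53025} \approx -2.0898$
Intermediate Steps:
$x{\left(T \right)} = - \frac{2 T \left(-4 + T\right)}{7}$ ($x{\left(T \right)} = - \frac{\left(T - 4\right) \left(T + T\right)}{7} = - \frac{\left(-4 + T\right) 2 T}{7} = - \frac{2 T \left(-4 + T\right)}{7}$)
$\frac{- 6 x{\left(-4 \right)} \left(-3\right)}{303} + \frac{464}{-300} = \frac{- 6 \cdot \frac{2}{7} \left(-4\right) \left(4 - -4\right) \left(-3\right)}{303} + \frac{464}{-300} = - 6 \cdot \frac{2}{7} \left(-4\right) \left(4 + 4\right) \left(-3\right) \frac{1}{303} + 464 \left(- \frac{1}{300}\right) = - 6 \cdot \frac{2}{7} \left(-4\right) 8 \left(-3\right) \frac{1}{303} - \frac{116}{75} = \left(-6\right) \left(- \frac{64}{7}\right) \left(-3\right) \frac{1}{303} - \frac{116}{75} = \frac{384}{7} \left(-3\right) \frac{1}{303} - \frac{116}{75} = \left(- \frac{1152}{7}\right) \frac{1}{303} - \frac{116}{75} = - \frac{384}{707} - \frac{116}{75} = - \frac{110812}{53025}$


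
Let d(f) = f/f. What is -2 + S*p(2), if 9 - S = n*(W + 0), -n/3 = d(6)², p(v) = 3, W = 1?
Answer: 34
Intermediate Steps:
d(f) = 1
n = -3 (n = -3*1² = -3*1 = -3)
S = 12 (S = 9 - (-3)*(1 + 0) = 9 - (-3) = 9 - 1*(-3) = 9 + 3 = 12)
-2 + S*p(2) = -2 + 12*3 = -2 + 36 = 34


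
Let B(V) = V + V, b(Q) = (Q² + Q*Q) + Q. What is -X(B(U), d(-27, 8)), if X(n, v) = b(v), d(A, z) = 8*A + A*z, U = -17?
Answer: -372816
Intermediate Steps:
b(Q) = Q + 2*Q² (b(Q) = (Q² + Q²) + Q = 2*Q² + Q = Q + 2*Q²)
B(V) = 2*V
X(n, v) = v*(1 + 2*v)
-X(B(U), d(-27, 8)) = -(-27*(8 + 8))*(1 + 2*(-27*(8 + 8))) = -(-27*16)*(1 + 2*(-27*16)) = -(-432)*(1 + 2*(-432)) = -(-432)*(1 - 864) = -(-432)*(-863) = -1*372816 = -372816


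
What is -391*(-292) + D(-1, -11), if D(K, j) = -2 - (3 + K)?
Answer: 114168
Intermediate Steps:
D(K, j) = -5 - K (D(K, j) = -2 + (-3 - K) = -5 - K)
-391*(-292) + D(-1, -11) = -391*(-292) + (-5 - 1*(-1)) = 114172 + (-5 + 1) = 114172 - 4 = 114168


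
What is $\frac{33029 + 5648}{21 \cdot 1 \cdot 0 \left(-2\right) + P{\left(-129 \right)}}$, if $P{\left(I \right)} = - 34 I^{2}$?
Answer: $- \frac{38677}{565794} \approx -0.068359$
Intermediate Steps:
$\frac{33029 + 5648}{21 \cdot 1 \cdot 0 \left(-2\right) + P{\left(-129 \right)}} = \frac{33029 + 5648}{21 \cdot 1 \cdot 0 \left(-2\right) - 34 \left(-129\right)^{2}} = \frac{38677}{21 \cdot 0 \left(-2\right) - 565794} = \frac{38677}{0 \left(-2\right) - 565794} = \frac{38677}{0 - 565794} = \frac{38677}{-565794} = 38677 \left(- \frac{1}{565794}\right) = - \frac{38677}{565794}$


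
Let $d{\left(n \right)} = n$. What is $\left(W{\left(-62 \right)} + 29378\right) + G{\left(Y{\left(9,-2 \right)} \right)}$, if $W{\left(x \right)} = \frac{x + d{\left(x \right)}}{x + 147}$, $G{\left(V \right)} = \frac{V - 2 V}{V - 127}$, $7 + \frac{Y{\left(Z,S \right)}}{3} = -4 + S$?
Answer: $\frac{414499681}{14110} \approx 29376.0$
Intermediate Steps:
$Y{\left(Z,S \right)} = -33 + 3 S$ ($Y{\left(Z,S \right)} = -21 + 3 \left(-4 + S\right) = -21 + \left(-12 + 3 S\right) = -33 + 3 S$)
$G{\left(V \right)} = - \frac{V}{-127 + V}$ ($G{\left(V \right)} = \frac{\left(-1\right) V}{-127 + V} = - \frac{V}{-127 + V}$)
$W{\left(x \right)} = \frac{2 x}{147 + x}$ ($W{\left(x \right)} = \frac{x + x}{x + 147} = \frac{2 x}{147 + x}$)
$\left(W{\left(-62 \right)} + 29378\right) + G{\left(Y{\left(9,-2 \right)} \right)} = \left(2 \left(-62\right) \frac{1}{147 - 62} + 29378\right) - \frac{-33 + 3 \left(-2\right)}{-127 + \left(-33 + 3 \left(-2\right)\right)} = \left(2 \left(-62\right) \frac{1}{85} + 29378\right) - \frac{-33 - 6}{-127 - 39} = \left(2 \left(-62\right) \frac{1}{85} + 29378\right) - - \frac{39}{-127 - 39} = \left(- \frac{124}{85} + 29378\right) - - \frac{39}{-166} = \frac{2497006}{85} - \left(-39\right) \left(- \frac{1}{166}\right) = \frac{2497006}{85} - \frac{39}{166} = \frac{414499681}{14110}$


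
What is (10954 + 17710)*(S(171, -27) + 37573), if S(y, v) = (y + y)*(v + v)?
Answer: 547625720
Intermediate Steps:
S(y, v) = 4*v*y (S(y, v) = (2*y)*(2*v) = 4*v*y)
(10954 + 17710)*(S(171, -27) + 37573) = (10954 + 17710)*(4*(-27)*171 + 37573) = 28664*(-18468 + 37573) = 28664*19105 = 547625720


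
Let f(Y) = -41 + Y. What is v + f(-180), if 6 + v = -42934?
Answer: -43161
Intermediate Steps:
v = -42940 (v = -6 - 42934 = -42940)
v + f(-180) = -42940 + (-41 - 180) = -42940 - 221 = -43161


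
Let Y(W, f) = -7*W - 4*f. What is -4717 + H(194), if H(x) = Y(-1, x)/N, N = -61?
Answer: -286968/61 ≈ -4704.4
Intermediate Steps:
H(x) = -7/61 + 4*x/61 (H(x) = (-7*(-1) - 4*x)/(-61) = (7 - 4*x)*(-1/61) = -7/61 + 4*x/61)
-4717 + H(194) = -4717 + (-7/61 + (4/61)*194) = -4717 + (-7/61 + 776/61) = -4717 + 769/61 = -286968/61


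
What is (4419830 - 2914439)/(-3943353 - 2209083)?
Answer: -501797/2050812 ≈ -0.24468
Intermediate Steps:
(4419830 - 2914439)/(-3943353 - 2209083) = 1505391/(-6152436) = 1505391*(-1/6152436) = -501797/2050812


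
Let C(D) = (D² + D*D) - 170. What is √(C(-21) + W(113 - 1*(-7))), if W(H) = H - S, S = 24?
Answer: 2*√202 ≈ 28.425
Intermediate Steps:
W(H) = -24 + H (W(H) = H - 1*24 = H - 24 = -24 + H)
C(D) = -170 + 2*D² (C(D) = (D² + D²) - 170 = 2*D² - 170 = -170 + 2*D²)
√(C(-21) + W(113 - 1*(-7))) = √((-170 + 2*(-21)²) + (-24 + (113 - 1*(-7)))) = √((-170 + 2*441) + (-24 + (113 + 7))) = √((-170 + 882) + (-24 + 120)) = √(712 + 96) = √808 = 2*√202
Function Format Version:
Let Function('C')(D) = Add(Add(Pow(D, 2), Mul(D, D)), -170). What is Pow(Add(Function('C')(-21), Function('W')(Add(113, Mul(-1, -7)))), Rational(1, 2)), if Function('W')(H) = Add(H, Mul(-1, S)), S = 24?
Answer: Mul(2, Pow(202, Rational(1, 2))) ≈ 28.425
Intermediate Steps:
Function('W')(H) = Add(-24, H) (Function('W')(H) = Add(H, Mul(-1, 24)) = Add(H, -24) = Add(-24, H))
Function('C')(D) = Add(-170, Mul(2, Pow(D, 2))) (Function('C')(D) = Add(Add(Pow(D, 2), Pow(D, 2)), -170) = Add(Mul(2, Pow(D, 2)), -170) = Add(-170, Mul(2, Pow(D, 2))))
Pow(Add(Function('C')(-21), Function('W')(Add(113, Mul(-1, -7)))), Rational(1, 2)) = Pow(Add(Add(-170, Mul(2, Pow(-21, 2))), Add(-24, Add(113, Mul(-1, -7)))), Rational(1, 2)) = Pow(Add(Add(-170, Mul(2, 441)), Add(-24, Add(113, 7))), Rational(1, 2)) = Pow(Add(Add(-170, 882), Add(-24, 120)), Rational(1, 2)) = Pow(Add(712, 96), Rational(1, 2)) = Pow(808, Rational(1, 2)) = Mul(2, Pow(202, Rational(1, 2)))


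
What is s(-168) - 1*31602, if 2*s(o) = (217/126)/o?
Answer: -191128927/6048 ≈ -31602.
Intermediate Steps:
s(o) = 31/(36*o) (s(o) = ((217/126)/o)/2 = ((217*(1/126))/o)/2 = (31/(18*o))/2 = 31/(36*o))
s(-168) - 1*31602 = (31/36)/(-168) - 1*31602 = (31/36)*(-1/168) - 31602 = -31/6048 - 31602 = -191128927/6048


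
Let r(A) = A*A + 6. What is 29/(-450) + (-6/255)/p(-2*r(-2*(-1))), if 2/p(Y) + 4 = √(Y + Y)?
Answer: -133/7650 - 2*I*√10/85 ≈ -0.017386 - 0.074407*I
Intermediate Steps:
r(A) = 6 + A² (r(A) = A² + 6 = 6 + A²)
p(Y) = 2/(-4 + √2*√Y) (p(Y) = 2/(-4 + √(Y + Y)) = 2/(-4 + √(2*Y)) = 2/(-4 + √2*√Y))
29/(-450) + (-6/255)/p(-2*r(-2*(-1))) = 29/(-450) + (-6/255)/((2/(-4 + √2*√(-2*(6 + (-2*(-1))²))))) = 29*(-1/450) + (-6*1/255)/((2/(-4 + √2*√(-2*(6 + 2²))))) = -29/450 - (-4/85 + 2*I*√(6 + 4)/85) = -29/450 - (-4/85 + 2*I*√10/85) = -29/450 - 2*(-2 + I*√10)/85 = -29/450 + (4/85 - 2*I*√10/85) = -133/7650 - 2*I*√10/85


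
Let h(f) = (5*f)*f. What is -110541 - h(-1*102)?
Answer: -162561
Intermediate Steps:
h(f) = 5*f²
-110541 - h(-1*102) = -110541 - 5*(-1*102)² = -110541 - 5*(-102)² = -110541 - 5*10404 = -110541 - 1*52020 = -110541 - 52020 = -162561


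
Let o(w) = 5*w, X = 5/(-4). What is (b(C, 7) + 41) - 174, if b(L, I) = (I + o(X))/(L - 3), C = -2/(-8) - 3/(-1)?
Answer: -130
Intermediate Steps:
X = -5/4 (X = 5*(-¼) = -5/4 ≈ -1.2500)
C = 13/4 (C = -2*(-⅛) - 3*(-1) = ¼ + 3 = 13/4 ≈ 3.2500)
b(L, I) = (-25/4 + I)/(-3 + L) (b(L, I) = (I + 5*(-5/4))/(L - 3) = (I - 25/4)/(-3 + L) = (-25/4 + I)/(-3 + L))
(b(C, 7) + 41) - 174 = ((-25/4 + 7)/(-3 + 13/4) + 41) - 174 = ((¾)/(¼) + 41) - 174 = (4*(¾) + 41) - 174 = (3 + 41) - 174 = 44 - 174 = -130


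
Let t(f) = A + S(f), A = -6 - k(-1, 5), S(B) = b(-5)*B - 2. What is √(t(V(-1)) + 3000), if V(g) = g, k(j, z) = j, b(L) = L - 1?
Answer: √2999 ≈ 54.763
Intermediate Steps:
b(L) = -1 + L
S(B) = -2 - 6*B (S(B) = (-1 - 5)*B - 2 = -6*B - 2 = -2 - 6*B)
A = -5 (A = -6 - 1*(-1) = -6 + 1 = -5)
t(f) = -7 - 6*f (t(f) = -5 + (-2 - 6*f) = -7 - 6*f)
√(t(V(-1)) + 3000) = √((-7 - 6*(-1)) + 3000) = √((-7 + 6) + 3000) = √(-1 + 3000) = √2999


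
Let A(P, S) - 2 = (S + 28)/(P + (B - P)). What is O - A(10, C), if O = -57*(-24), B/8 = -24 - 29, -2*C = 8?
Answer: 72401/53 ≈ 1366.1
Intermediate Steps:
C = -4 (C = -1/2*8 = -4)
B = -424 (B = 8*(-24 - 29) = 8*(-53) = -424)
O = 1368
A(P, S) = 205/106 - S/424 (A(P, S) = 2 + (S + 28)/(P + (-424 - P)) = 2 + (28 + S)/(-424) = 2 + (28 + S)*(-1/424) = 2 + (-7/106 - S/424) = 205/106 - S/424)
O - A(10, C) = 1368 - (205/106 - 1/424*(-4)) = 1368 - (205/106 + 1/106) = 1368 - 1*103/53 = 1368 - 103/53 = 72401/53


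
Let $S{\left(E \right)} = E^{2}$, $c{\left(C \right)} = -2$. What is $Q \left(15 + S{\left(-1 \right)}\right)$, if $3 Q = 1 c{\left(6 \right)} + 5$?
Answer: $16$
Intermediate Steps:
$Q = 1$ ($Q = \frac{1 \left(-2\right) + 5}{3} = \frac{-2 + 5}{3} = \frac{1}{3} \cdot 3 = 1$)
$Q \left(15 + S{\left(-1 \right)}\right) = 1 \left(15 + \left(-1\right)^{2}\right) = 1 \left(15 + 1\right) = 1 \cdot 16 = 16$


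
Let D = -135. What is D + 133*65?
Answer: 8510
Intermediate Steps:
D + 133*65 = -135 + 133*65 = -135 + 8645 = 8510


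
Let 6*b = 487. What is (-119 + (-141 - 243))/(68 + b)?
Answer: -3018/895 ≈ -3.3721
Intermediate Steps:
b = 487/6 (b = (⅙)*487 = 487/6 ≈ 81.167)
(-119 + (-141 - 243))/(68 + b) = (-119 + (-141 - 243))/(68 + 487/6) = (-119 - 384)/(895/6) = -503*6/895 = -3018/895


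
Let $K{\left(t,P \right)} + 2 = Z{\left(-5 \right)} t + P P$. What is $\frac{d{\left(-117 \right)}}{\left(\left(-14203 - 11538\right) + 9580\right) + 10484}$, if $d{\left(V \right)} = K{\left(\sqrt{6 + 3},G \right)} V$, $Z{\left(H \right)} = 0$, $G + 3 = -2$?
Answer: $\frac{2691}{5677} \approx 0.47402$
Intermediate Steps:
$G = -5$ ($G = -3 - 2 = -5$)
$K{\left(t,P \right)} = -2 + P^{2}$ ($K{\left(t,P \right)} = -2 + \left(0 t + P P\right) = -2 + \left(0 + P^{2}\right) = -2 + P^{2}$)
$d{\left(V \right)} = 23 V$ ($d{\left(V \right)} = \left(-2 + \left(-5\right)^{2}\right) V = \left(-2 + 25\right) V = 23 V$)
$\frac{d{\left(-117 \right)}}{\left(\left(-14203 - 11538\right) + 9580\right) + 10484} = \frac{23 \left(-117\right)}{\left(\left(-14203 - 11538\right) + 9580\right) + 10484} = - \frac{2691}{\left(-25741 + 9580\right) + 10484} = - \frac{2691}{-16161 + 10484} = - \frac{2691}{-5677} = \left(-2691\right) \left(- \frac{1}{5677}\right) = \frac{2691}{5677}$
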